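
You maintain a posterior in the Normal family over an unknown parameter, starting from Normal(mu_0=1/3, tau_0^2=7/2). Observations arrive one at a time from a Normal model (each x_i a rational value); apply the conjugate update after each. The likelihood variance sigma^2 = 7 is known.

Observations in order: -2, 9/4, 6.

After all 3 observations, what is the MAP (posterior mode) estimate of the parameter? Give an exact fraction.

obs 1: x=-2 → posterior Normal(-4/9, 7/3)
obs 2: x=9/4 → posterior Normal(11/48, 7/4)
obs 3: x=6 → posterior Normal(83/60, 7/5)

83/60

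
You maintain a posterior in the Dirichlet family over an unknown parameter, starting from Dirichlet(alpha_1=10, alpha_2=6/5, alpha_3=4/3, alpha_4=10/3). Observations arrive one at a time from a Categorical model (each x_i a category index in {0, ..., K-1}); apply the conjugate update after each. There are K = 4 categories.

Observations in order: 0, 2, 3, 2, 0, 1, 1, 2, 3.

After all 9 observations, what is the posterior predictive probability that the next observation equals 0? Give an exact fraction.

obs 1: x=0 → posterior Dirichlet(11, 6/5, 4/3, 10/3)
obs 2: x=2 → posterior Dirichlet(11, 6/5, 7/3, 10/3)
obs 3: x=3 → posterior Dirichlet(11, 6/5, 7/3, 13/3)
obs 4: x=2 → posterior Dirichlet(11, 6/5, 10/3, 13/3)
obs 5: x=0 → posterior Dirichlet(12, 6/5, 10/3, 13/3)
obs 6: x=1 → posterior Dirichlet(12, 11/5, 10/3, 13/3)
obs 7: x=1 → posterior Dirichlet(12, 16/5, 10/3, 13/3)
obs 8: x=2 → posterior Dirichlet(12, 16/5, 13/3, 13/3)
obs 9: x=3 → posterior Dirichlet(12, 16/5, 13/3, 16/3)

180/373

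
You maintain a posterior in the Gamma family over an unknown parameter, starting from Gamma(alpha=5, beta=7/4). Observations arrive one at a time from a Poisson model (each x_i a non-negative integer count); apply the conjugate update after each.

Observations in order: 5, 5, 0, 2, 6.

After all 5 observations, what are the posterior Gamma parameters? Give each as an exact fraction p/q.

obs 1: x=5 → posterior Gamma(10, 11/4)
obs 2: x=5 → posterior Gamma(15, 15/4)
obs 3: x=0 → posterior Gamma(15, 19/4)
obs 4: x=2 → posterior Gamma(17, 23/4)
obs 5: x=6 → posterior Gamma(23, 27/4)

alpha=23, beta=27/4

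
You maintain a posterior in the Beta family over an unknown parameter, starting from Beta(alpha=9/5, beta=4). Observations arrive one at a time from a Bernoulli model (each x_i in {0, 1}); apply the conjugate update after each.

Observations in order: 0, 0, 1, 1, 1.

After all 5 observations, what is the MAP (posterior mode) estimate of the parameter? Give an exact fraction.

obs 1: x=0 → posterior Beta(9/5, 5)
obs 2: x=0 → posterior Beta(9/5, 6)
obs 3: x=1 → posterior Beta(14/5, 6)
obs 4: x=1 → posterior Beta(19/5, 6)
obs 5: x=1 → posterior Beta(24/5, 6)

19/44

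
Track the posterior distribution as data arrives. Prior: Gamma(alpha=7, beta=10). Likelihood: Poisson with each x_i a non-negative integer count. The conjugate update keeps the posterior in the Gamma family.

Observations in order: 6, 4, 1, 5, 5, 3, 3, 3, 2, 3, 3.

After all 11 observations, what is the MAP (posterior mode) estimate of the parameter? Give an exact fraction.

44/21

obs 1: x=6 → posterior Gamma(13, 11)
obs 2: x=4 → posterior Gamma(17, 12)
obs 3: x=1 → posterior Gamma(18, 13)
obs 4: x=5 → posterior Gamma(23, 14)
obs 5: x=5 → posterior Gamma(28, 15)
obs 6: x=3 → posterior Gamma(31, 16)
obs 7: x=3 → posterior Gamma(34, 17)
obs 8: x=3 → posterior Gamma(37, 18)
obs 9: x=2 → posterior Gamma(39, 19)
obs 10: x=3 → posterior Gamma(42, 20)
obs 11: x=3 → posterior Gamma(45, 21)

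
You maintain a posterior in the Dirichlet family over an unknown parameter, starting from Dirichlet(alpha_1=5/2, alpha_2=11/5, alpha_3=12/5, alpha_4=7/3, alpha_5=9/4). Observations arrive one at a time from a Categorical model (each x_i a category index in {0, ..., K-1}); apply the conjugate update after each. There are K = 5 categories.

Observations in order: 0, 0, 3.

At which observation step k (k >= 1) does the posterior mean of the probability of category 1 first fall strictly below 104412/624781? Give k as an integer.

obs 1: x=0 → posterior Dirichlet(7/2, 11/5, 12/5, 7/3, 9/4)
obs 2: x=0 → posterior Dirichlet(9/2, 11/5, 12/5, 7/3, 9/4)
obs 3: x=3 → posterior Dirichlet(9/2, 11/5, 12/5, 10/3, 9/4)

k = 2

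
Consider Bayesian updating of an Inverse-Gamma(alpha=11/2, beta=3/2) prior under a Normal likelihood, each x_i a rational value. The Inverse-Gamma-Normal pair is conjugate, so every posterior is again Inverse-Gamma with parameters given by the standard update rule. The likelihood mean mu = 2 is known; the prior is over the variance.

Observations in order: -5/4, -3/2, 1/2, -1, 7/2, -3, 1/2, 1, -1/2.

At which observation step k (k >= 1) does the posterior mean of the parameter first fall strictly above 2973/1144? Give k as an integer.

obs 1: x=-5/4 → posterior Inverse-Gamma(6, 217/32)
obs 2: x=-3/2 → posterior Inverse-Gamma(13/2, 413/32)
obs 3: x=1/2 → posterior Inverse-Gamma(7, 449/32)
obs 4: x=-1 → posterior Inverse-Gamma(15/2, 593/32)
obs 5: x=7/2 → posterior Inverse-Gamma(8, 629/32)
obs 6: x=-3 → posterior Inverse-Gamma(17/2, 1029/32)
obs 7: x=1/2 → posterior Inverse-Gamma(9, 1065/32)
obs 8: x=1 → posterior Inverse-Gamma(19/2, 1081/32)
obs 9: x=-1/2 → posterior Inverse-Gamma(10, 1181/32)

k = 4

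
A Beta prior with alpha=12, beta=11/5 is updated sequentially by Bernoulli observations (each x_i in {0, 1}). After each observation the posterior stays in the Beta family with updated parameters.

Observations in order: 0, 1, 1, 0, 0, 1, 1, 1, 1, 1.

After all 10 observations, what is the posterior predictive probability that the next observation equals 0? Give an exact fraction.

26/121

obs 1: x=0 → posterior Beta(12, 16/5)
obs 2: x=1 → posterior Beta(13, 16/5)
obs 3: x=1 → posterior Beta(14, 16/5)
obs 4: x=0 → posterior Beta(14, 21/5)
obs 5: x=0 → posterior Beta(14, 26/5)
obs 6: x=1 → posterior Beta(15, 26/5)
obs 7: x=1 → posterior Beta(16, 26/5)
obs 8: x=1 → posterior Beta(17, 26/5)
obs 9: x=1 → posterior Beta(18, 26/5)
obs 10: x=1 → posterior Beta(19, 26/5)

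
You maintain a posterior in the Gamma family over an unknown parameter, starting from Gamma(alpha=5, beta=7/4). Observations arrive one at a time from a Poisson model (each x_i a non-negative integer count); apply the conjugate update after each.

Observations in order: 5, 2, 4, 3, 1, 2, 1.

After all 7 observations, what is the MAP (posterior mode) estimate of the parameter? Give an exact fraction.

obs 1: x=5 → posterior Gamma(10, 11/4)
obs 2: x=2 → posterior Gamma(12, 15/4)
obs 3: x=4 → posterior Gamma(16, 19/4)
obs 4: x=3 → posterior Gamma(19, 23/4)
obs 5: x=1 → posterior Gamma(20, 27/4)
obs 6: x=2 → posterior Gamma(22, 31/4)
obs 7: x=1 → posterior Gamma(23, 35/4)

88/35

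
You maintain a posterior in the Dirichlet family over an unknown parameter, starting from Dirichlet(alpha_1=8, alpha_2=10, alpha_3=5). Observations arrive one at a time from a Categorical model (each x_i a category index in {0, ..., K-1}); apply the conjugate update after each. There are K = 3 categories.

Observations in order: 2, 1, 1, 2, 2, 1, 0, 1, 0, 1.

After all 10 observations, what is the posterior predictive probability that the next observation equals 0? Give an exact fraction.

10/33

obs 1: x=2 → posterior Dirichlet(8, 10, 6)
obs 2: x=1 → posterior Dirichlet(8, 11, 6)
obs 3: x=1 → posterior Dirichlet(8, 12, 6)
obs 4: x=2 → posterior Dirichlet(8, 12, 7)
obs 5: x=2 → posterior Dirichlet(8, 12, 8)
obs 6: x=1 → posterior Dirichlet(8, 13, 8)
obs 7: x=0 → posterior Dirichlet(9, 13, 8)
obs 8: x=1 → posterior Dirichlet(9, 14, 8)
obs 9: x=0 → posterior Dirichlet(10, 14, 8)
obs 10: x=1 → posterior Dirichlet(10, 15, 8)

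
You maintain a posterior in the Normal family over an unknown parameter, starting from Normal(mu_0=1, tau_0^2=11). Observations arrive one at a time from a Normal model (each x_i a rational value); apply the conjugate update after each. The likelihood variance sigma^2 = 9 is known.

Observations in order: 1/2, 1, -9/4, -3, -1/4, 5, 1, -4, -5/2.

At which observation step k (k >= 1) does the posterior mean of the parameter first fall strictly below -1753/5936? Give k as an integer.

obs 1: x=1/2 → posterior Normal(29/40, 99/20)
obs 2: x=1 → posterior Normal(51/62, 99/31)
obs 3: x=-9/4 → posterior Normal(1/56, 33/14)
obs 4: x=-3 → posterior Normal(-129/212, 99/53)
obs 5: x=-1/4 → posterior Normal(-35/64, 99/64)
obs 6: x=5 → posterior Normal(4/15, 33/25)
obs 7: x=1 → posterior Normal(31/86, 99/86)
obs 8: x=-4 → posterior Normal(-13/97, 99/97)
obs 9: x=-5/2 → posterior Normal(-3/8, 11/12)

k = 4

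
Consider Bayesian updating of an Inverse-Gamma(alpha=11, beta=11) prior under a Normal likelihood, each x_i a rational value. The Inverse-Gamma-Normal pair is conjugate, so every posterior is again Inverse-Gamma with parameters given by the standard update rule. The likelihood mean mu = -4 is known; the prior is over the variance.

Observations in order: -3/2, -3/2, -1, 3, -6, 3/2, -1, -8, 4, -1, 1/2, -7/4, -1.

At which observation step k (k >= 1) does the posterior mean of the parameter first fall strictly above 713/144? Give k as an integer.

obs 1: x=-3/2 → posterior Inverse-Gamma(23/2, 113/8)
obs 2: x=-3/2 → posterior Inverse-Gamma(12, 69/4)
obs 3: x=-1 → posterior Inverse-Gamma(25/2, 87/4)
obs 4: x=3 → posterior Inverse-Gamma(13, 185/4)
obs 5: x=-6 → posterior Inverse-Gamma(27/2, 193/4)
obs 6: x=3/2 → posterior Inverse-Gamma(14, 507/8)
obs 7: x=-1 → posterior Inverse-Gamma(29/2, 543/8)
obs 8: x=-8 → posterior Inverse-Gamma(15, 607/8)
obs 9: x=4 → posterior Inverse-Gamma(31/2, 863/8)
obs 10: x=-1 → posterior Inverse-Gamma(16, 899/8)
obs 11: x=1/2 → posterior Inverse-Gamma(33/2, 245/2)
obs 12: x=-7/4 → posterior Inverse-Gamma(17, 4001/32)
obs 13: x=-1 → posterior Inverse-Gamma(35/2, 4145/32)

k = 7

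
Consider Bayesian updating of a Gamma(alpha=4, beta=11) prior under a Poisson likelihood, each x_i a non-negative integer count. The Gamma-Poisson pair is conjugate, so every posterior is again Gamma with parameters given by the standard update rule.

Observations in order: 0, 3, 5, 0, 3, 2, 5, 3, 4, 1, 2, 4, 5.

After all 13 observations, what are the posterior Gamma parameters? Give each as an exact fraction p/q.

obs 1: x=0 → posterior Gamma(4, 12)
obs 2: x=3 → posterior Gamma(7, 13)
obs 3: x=5 → posterior Gamma(12, 14)
obs 4: x=0 → posterior Gamma(12, 15)
obs 5: x=3 → posterior Gamma(15, 16)
obs 6: x=2 → posterior Gamma(17, 17)
obs 7: x=5 → posterior Gamma(22, 18)
obs 8: x=3 → posterior Gamma(25, 19)
obs 9: x=4 → posterior Gamma(29, 20)
obs 10: x=1 → posterior Gamma(30, 21)
obs 11: x=2 → posterior Gamma(32, 22)
obs 12: x=4 → posterior Gamma(36, 23)
obs 13: x=5 → posterior Gamma(41, 24)

alpha=41, beta=24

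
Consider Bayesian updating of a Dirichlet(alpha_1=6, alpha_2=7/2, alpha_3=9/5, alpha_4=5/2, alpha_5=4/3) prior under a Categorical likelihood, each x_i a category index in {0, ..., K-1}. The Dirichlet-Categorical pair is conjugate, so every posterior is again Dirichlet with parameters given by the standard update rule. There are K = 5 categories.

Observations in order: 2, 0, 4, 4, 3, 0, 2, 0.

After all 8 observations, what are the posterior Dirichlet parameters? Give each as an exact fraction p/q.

alpha_1=9, alpha_2=7/2, alpha_3=19/5, alpha_4=7/2, alpha_5=10/3

obs 1: x=2 → posterior Dirichlet(6, 7/2, 14/5, 5/2, 4/3)
obs 2: x=0 → posterior Dirichlet(7, 7/2, 14/5, 5/2, 4/3)
obs 3: x=4 → posterior Dirichlet(7, 7/2, 14/5, 5/2, 7/3)
obs 4: x=4 → posterior Dirichlet(7, 7/2, 14/5, 5/2, 10/3)
obs 5: x=3 → posterior Dirichlet(7, 7/2, 14/5, 7/2, 10/3)
obs 6: x=0 → posterior Dirichlet(8, 7/2, 14/5, 7/2, 10/3)
obs 7: x=2 → posterior Dirichlet(8, 7/2, 19/5, 7/2, 10/3)
obs 8: x=0 → posterior Dirichlet(9, 7/2, 19/5, 7/2, 10/3)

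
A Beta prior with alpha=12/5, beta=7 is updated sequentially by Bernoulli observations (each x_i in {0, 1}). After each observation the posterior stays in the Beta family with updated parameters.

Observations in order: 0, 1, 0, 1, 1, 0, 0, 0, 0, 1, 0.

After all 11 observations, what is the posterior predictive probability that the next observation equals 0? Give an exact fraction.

35/51

obs 1: x=0 → posterior Beta(12/5, 8)
obs 2: x=1 → posterior Beta(17/5, 8)
obs 3: x=0 → posterior Beta(17/5, 9)
obs 4: x=1 → posterior Beta(22/5, 9)
obs 5: x=1 → posterior Beta(27/5, 9)
obs 6: x=0 → posterior Beta(27/5, 10)
obs 7: x=0 → posterior Beta(27/5, 11)
obs 8: x=0 → posterior Beta(27/5, 12)
obs 9: x=0 → posterior Beta(27/5, 13)
obs 10: x=1 → posterior Beta(32/5, 13)
obs 11: x=0 → posterior Beta(32/5, 14)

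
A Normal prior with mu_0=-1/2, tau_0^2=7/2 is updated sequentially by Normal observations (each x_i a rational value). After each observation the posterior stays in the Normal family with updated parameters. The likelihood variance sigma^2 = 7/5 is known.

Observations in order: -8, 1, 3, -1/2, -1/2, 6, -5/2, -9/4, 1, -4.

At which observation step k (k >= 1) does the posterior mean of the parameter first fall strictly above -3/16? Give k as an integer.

obs 1: x=-8 → posterior Normal(-41/7, 1)
obs 2: x=1 → posterior Normal(-3, 7/12)
obs 3: x=3 → posterior Normal(-21/17, 7/17)
obs 4: x=-1/2 → posterior Normal(-47/44, 7/22)
obs 5: x=-1/2 → posterior Normal(-26/27, 7/27)
obs 6: x=6 → posterior Normal(1/8, 7/32)
obs 7: x=-5/2 → posterior Normal(-17/74, 7/37)
obs 8: x=-9/4 → posterior Normal(-79/168, 1/6)
obs 9: x=1 → posterior Normal(-59/188, 7/47)
obs 10: x=-4 → posterior Normal(-139/208, 7/52)

k = 6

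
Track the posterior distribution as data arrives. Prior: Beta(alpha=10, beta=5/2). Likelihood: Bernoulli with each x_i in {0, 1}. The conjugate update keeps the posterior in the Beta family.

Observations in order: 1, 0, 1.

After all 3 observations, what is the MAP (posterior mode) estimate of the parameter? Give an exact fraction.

22/27

obs 1: x=1 → posterior Beta(11, 5/2)
obs 2: x=0 → posterior Beta(11, 7/2)
obs 3: x=1 → posterior Beta(12, 7/2)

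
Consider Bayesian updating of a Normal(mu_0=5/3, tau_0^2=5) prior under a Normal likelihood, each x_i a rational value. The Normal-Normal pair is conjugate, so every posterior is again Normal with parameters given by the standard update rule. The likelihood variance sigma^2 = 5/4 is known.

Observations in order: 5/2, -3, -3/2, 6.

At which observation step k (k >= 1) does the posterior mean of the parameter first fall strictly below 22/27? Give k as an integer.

k = 2

obs 1: x=5/2 → posterior Normal(7/3, 1)
obs 2: x=-3 → posterior Normal(-1/27, 5/9)
obs 3: x=-3/2 → posterior Normal(-19/39, 5/13)
obs 4: x=6 → posterior Normal(53/51, 5/17)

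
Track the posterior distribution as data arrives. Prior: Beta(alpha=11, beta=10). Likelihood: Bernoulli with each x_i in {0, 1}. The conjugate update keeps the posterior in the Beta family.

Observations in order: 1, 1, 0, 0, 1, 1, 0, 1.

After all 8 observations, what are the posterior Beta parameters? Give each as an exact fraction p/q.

alpha=16, beta=13

obs 1: x=1 → posterior Beta(12, 10)
obs 2: x=1 → posterior Beta(13, 10)
obs 3: x=0 → posterior Beta(13, 11)
obs 4: x=0 → posterior Beta(13, 12)
obs 5: x=1 → posterior Beta(14, 12)
obs 6: x=1 → posterior Beta(15, 12)
obs 7: x=0 → posterior Beta(15, 13)
obs 8: x=1 → posterior Beta(16, 13)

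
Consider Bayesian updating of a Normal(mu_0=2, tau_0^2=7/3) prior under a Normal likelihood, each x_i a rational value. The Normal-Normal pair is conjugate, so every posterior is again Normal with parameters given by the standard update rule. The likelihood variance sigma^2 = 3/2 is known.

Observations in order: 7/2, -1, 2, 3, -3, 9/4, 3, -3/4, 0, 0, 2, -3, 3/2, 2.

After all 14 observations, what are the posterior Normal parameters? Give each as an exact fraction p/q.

obs 1: x=7/2 → posterior Normal(67/23, 21/23)
obs 2: x=-1 → posterior Normal(53/37, 21/37)
obs 3: x=2 → posterior Normal(27/17, 7/17)
obs 4: x=3 → posterior Normal(123/65, 21/65)
obs 5: x=-3 → posterior Normal(81/79, 21/79)
obs 6: x=9/4 → posterior Normal(75/62, 7/31)
obs 7: x=3 → posterior Normal(309/214, 21/107)
obs 8: x=-3/4 → posterior Normal(144/121, 21/121)
obs 9: x=0 → posterior Normal(16/15, 7/45)
obs 10: x=0 → posterior Normal(144/149, 21/149)
obs 11: x=2 → posterior Normal(172/163, 21/163)
obs 12: x=-3 → posterior Normal(130/177, 7/59)
obs 13: x=3/2 → posterior Normal(151/191, 21/191)
obs 14: x=2 → posterior Normal(179/205, 21/205)

mu_0=179/205, tau_0^2=21/205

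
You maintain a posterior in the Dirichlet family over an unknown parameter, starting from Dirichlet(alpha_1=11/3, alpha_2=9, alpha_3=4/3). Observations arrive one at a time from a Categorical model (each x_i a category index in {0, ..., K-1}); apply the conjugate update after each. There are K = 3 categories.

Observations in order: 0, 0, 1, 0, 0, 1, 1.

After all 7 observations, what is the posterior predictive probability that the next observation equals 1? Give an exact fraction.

4/7

obs 1: x=0 → posterior Dirichlet(14/3, 9, 4/3)
obs 2: x=0 → posterior Dirichlet(17/3, 9, 4/3)
obs 3: x=1 → posterior Dirichlet(17/3, 10, 4/3)
obs 4: x=0 → posterior Dirichlet(20/3, 10, 4/3)
obs 5: x=0 → posterior Dirichlet(23/3, 10, 4/3)
obs 6: x=1 → posterior Dirichlet(23/3, 11, 4/3)
obs 7: x=1 → posterior Dirichlet(23/3, 12, 4/3)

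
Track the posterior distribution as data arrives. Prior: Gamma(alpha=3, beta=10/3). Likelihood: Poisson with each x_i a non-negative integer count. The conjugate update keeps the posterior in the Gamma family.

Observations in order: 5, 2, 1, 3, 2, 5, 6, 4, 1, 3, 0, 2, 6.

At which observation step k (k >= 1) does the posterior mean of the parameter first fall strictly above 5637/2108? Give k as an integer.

k = 8

obs 1: x=5 → posterior Gamma(8, 13/3)
obs 2: x=2 → posterior Gamma(10, 16/3)
obs 3: x=1 → posterior Gamma(11, 19/3)
obs 4: x=3 → posterior Gamma(14, 22/3)
obs 5: x=2 → posterior Gamma(16, 25/3)
obs 6: x=5 → posterior Gamma(21, 28/3)
obs 7: x=6 → posterior Gamma(27, 31/3)
obs 8: x=4 → posterior Gamma(31, 34/3)
obs 9: x=1 → posterior Gamma(32, 37/3)
obs 10: x=3 → posterior Gamma(35, 40/3)
obs 11: x=0 → posterior Gamma(35, 43/3)
obs 12: x=2 → posterior Gamma(37, 46/3)
obs 13: x=6 → posterior Gamma(43, 49/3)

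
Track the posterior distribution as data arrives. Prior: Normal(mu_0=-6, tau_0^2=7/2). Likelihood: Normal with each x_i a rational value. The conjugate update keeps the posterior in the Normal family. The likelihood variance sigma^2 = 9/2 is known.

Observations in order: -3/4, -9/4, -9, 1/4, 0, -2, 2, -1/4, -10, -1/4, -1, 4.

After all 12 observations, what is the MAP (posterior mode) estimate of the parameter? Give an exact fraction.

-755/372

obs 1: x=-3/4 → posterior Normal(-237/64, 63/32)
obs 2: x=-9/4 → posterior Normal(-75/23, 63/46)
obs 3: x=-9 → posterior Normal(-23/5, 21/20)
obs 4: x=1/4 → posterior Normal(-545/148, 63/74)
obs 5: x=0 → posterior Normal(-545/176, 63/88)
obs 6: x=-2 → posterior Normal(-601/204, 21/34)
obs 7: x=2 → posterior Normal(-545/232, 63/116)
obs 8: x=-1/4 → posterior Normal(-138/65, 63/130)
obs 9: x=-10 → posterior Normal(-26/9, 7/16)
obs 10: x=-1/4 → posterior Normal(-839/316, 63/158)
obs 11: x=-1 → posterior Normal(-867/344, 63/172)
obs 12: x=4 → posterior Normal(-755/372, 21/62)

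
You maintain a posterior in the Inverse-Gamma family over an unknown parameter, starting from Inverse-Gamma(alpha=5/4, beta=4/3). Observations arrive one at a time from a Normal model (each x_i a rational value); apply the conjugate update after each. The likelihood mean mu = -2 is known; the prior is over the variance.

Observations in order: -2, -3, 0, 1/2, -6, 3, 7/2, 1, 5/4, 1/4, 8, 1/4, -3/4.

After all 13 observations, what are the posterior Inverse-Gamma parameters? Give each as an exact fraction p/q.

obs 1: x=-2 → posterior Inverse-Gamma(7/4, 4/3)
obs 2: x=-3 → posterior Inverse-Gamma(9/4, 11/6)
obs 3: x=0 → posterior Inverse-Gamma(11/4, 23/6)
obs 4: x=1/2 → posterior Inverse-Gamma(13/4, 167/24)
obs 5: x=-6 → posterior Inverse-Gamma(15/4, 359/24)
obs 6: x=3 → posterior Inverse-Gamma(17/4, 659/24)
obs 7: x=7/2 → posterior Inverse-Gamma(19/4, 511/12)
obs 8: x=1 → posterior Inverse-Gamma(21/4, 565/12)
obs 9: x=5/4 → posterior Inverse-Gamma(23/4, 5027/96)
obs 10: x=1/4 → posterior Inverse-Gamma(25/4, 2635/48)
obs 11: x=8 → posterior Inverse-Gamma(27/4, 5035/48)
obs 12: x=1/4 → posterior Inverse-Gamma(29/4, 10313/96)
obs 13: x=-3/4 → posterior Inverse-Gamma(31/4, 2597/24)

alpha=31/4, beta=2597/24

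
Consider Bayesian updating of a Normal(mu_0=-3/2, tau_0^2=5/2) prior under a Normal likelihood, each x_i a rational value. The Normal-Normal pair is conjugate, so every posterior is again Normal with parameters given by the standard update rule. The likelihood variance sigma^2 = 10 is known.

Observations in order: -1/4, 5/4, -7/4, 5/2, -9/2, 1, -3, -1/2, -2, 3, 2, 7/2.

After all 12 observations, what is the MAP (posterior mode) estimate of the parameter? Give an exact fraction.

obs 1: x=-1/4 → posterior Normal(-5/4, 2)
obs 2: x=5/4 → posterior Normal(-5/6, 5/3)
obs 3: x=-7/4 → posterior Normal(-27/28, 10/7)
obs 4: x=5/2 → posterior Normal(-17/32, 5/4)
obs 5: x=-9/2 → posterior Normal(-35/36, 10/9)
obs 6: x=1 → posterior Normal(-31/40, 1)
obs 7: x=-3 → posterior Normal(-43/44, 10/11)
obs 8: x=-1/2 → posterior Normal(-15/16, 5/6)
obs 9: x=-2 → posterior Normal(-53/52, 10/13)
obs 10: x=3 → posterior Normal(-41/56, 5/7)
obs 11: x=2 → posterior Normal(-11/20, 2/3)
obs 12: x=7/2 → posterior Normal(-19/64, 5/8)

-19/64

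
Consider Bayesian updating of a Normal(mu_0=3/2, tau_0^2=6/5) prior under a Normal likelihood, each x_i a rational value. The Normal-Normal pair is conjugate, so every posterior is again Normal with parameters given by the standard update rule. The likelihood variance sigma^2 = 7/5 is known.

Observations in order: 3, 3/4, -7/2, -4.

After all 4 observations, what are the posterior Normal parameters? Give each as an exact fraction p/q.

mu_0=-12/31, tau_0^2=42/155

obs 1: x=3 → posterior Normal(57/26, 42/65)
obs 2: x=3/4 → posterior Normal(33/19, 42/95)
obs 3: x=-7/2 → posterior Normal(12/25, 42/125)
obs 4: x=-4 → posterior Normal(-12/31, 42/155)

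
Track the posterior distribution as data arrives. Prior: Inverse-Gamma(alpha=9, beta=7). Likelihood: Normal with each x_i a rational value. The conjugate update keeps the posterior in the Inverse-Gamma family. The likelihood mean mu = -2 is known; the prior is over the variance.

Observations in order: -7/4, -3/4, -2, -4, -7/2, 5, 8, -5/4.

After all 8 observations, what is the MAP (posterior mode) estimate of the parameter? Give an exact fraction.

2743/448

obs 1: x=-7/4 → posterior Inverse-Gamma(19/2, 225/32)
obs 2: x=-3/4 → posterior Inverse-Gamma(10, 125/16)
obs 3: x=-2 → posterior Inverse-Gamma(21/2, 125/16)
obs 4: x=-4 → posterior Inverse-Gamma(11, 157/16)
obs 5: x=-7/2 → posterior Inverse-Gamma(23/2, 175/16)
obs 6: x=5 → posterior Inverse-Gamma(12, 567/16)
obs 7: x=8 → posterior Inverse-Gamma(25/2, 1367/16)
obs 8: x=-5/4 → posterior Inverse-Gamma(13, 2743/32)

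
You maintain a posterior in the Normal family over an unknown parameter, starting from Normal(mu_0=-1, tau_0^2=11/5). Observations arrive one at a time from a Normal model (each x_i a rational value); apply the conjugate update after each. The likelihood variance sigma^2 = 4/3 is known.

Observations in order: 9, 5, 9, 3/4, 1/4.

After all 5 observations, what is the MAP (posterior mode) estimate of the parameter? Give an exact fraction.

obs 1: x=9 → posterior Normal(277/53, 44/53)
obs 2: x=5 → posterior Normal(221/43, 22/43)
obs 3: x=9 → posterior Normal(739/119, 44/119)
obs 4: x=3/4 → posterior Normal(3055/608, 11/38)
obs 5: x=1/4 → posterior Normal(772/185, 44/185)

772/185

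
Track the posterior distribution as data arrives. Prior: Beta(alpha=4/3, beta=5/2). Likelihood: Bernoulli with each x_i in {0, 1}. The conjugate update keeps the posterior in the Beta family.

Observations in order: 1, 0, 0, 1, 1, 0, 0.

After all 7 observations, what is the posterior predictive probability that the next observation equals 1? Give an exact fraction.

obs 1: x=1 → posterior Beta(7/3, 5/2)
obs 2: x=0 → posterior Beta(7/3, 7/2)
obs 3: x=0 → posterior Beta(7/3, 9/2)
obs 4: x=1 → posterior Beta(10/3, 9/2)
obs 5: x=1 → posterior Beta(13/3, 9/2)
obs 6: x=0 → posterior Beta(13/3, 11/2)
obs 7: x=0 → posterior Beta(13/3, 13/2)

2/5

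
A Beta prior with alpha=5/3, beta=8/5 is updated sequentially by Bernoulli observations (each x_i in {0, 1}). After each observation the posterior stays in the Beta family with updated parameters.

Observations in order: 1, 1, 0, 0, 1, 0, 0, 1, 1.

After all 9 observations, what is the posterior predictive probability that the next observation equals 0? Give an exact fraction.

obs 1: x=1 → posterior Beta(8/3, 8/5)
obs 2: x=1 → posterior Beta(11/3, 8/5)
obs 3: x=0 → posterior Beta(11/3, 13/5)
obs 4: x=0 → posterior Beta(11/3, 18/5)
obs 5: x=1 → posterior Beta(14/3, 18/5)
obs 6: x=0 → posterior Beta(14/3, 23/5)
obs 7: x=0 → posterior Beta(14/3, 28/5)
obs 8: x=1 → posterior Beta(17/3, 28/5)
obs 9: x=1 → posterior Beta(20/3, 28/5)

21/46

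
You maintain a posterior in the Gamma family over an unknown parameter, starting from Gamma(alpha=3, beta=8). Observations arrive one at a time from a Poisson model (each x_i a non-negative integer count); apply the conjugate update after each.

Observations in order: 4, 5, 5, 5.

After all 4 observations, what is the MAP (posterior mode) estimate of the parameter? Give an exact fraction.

obs 1: x=4 → posterior Gamma(7, 9)
obs 2: x=5 → posterior Gamma(12, 10)
obs 3: x=5 → posterior Gamma(17, 11)
obs 4: x=5 → posterior Gamma(22, 12)

7/4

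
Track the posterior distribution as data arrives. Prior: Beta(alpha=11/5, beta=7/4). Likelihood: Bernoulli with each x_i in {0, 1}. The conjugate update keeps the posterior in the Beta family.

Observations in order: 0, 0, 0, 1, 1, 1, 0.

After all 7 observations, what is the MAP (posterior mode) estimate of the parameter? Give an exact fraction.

obs 1: x=0 → posterior Beta(11/5, 11/4)
obs 2: x=0 → posterior Beta(11/5, 15/4)
obs 3: x=0 → posterior Beta(11/5, 19/4)
obs 4: x=1 → posterior Beta(16/5, 19/4)
obs 5: x=1 → posterior Beta(21/5, 19/4)
obs 6: x=1 → posterior Beta(26/5, 19/4)
obs 7: x=0 → posterior Beta(26/5, 23/4)

84/179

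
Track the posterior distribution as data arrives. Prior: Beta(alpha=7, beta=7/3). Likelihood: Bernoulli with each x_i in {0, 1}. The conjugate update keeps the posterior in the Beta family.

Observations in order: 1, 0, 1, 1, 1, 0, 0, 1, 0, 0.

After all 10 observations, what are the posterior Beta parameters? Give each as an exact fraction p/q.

obs 1: x=1 → posterior Beta(8, 7/3)
obs 2: x=0 → posterior Beta(8, 10/3)
obs 3: x=1 → posterior Beta(9, 10/3)
obs 4: x=1 → posterior Beta(10, 10/3)
obs 5: x=1 → posterior Beta(11, 10/3)
obs 6: x=0 → posterior Beta(11, 13/3)
obs 7: x=0 → posterior Beta(11, 16/3)
obs 8: x=1 → posterior Beta(12, 16/3)
obs 9: x=0 → posterior Beta(12, 19/3)
obs 10: x=0 → posterior Beta(12, 22/3)

alpha=12, beta=22/3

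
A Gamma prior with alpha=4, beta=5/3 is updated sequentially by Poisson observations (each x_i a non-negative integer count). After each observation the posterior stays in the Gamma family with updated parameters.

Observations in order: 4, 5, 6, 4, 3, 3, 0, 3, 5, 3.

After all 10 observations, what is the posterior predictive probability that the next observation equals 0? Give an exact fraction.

obs 1: x=4 → posterior Gamma(8, 8/3)
obs 2: x=5 → posterior Gamma(13, 11/3)
obs 3: x=6 → posterior Gamma(19, 14/3)
obs 4: x=4 → posterior Gamma(23, 17/3)
obs 5: x=3 → posterior Gamma(26, 20/3)
obs 6: x=3 → posterior Gamma(29, 23/3)
obs 7: x=0 → posterior Gamma(29, 26/3)
obs 8: x=3 → posterior Gamma(32, 29/3)
obs 9: x=5 → posterior Gamma(37, 32/3)
obs 10: x=3 → posterior Gamma(40, 35/3)

57905761067641178540192733082440108773880638182163238525390625/1553616642059111310095259841124242737042763760591120797297278976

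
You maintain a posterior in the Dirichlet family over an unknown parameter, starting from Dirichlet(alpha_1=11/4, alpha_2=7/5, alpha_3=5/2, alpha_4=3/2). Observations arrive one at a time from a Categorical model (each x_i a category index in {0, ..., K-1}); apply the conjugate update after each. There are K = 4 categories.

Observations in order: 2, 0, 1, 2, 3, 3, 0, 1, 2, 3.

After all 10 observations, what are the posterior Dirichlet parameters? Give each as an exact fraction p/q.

obs 1: x=2 → posterior Dirichlet(11/4, 7/5, 7/2, 3/2)
obs 2: x=0 → posterior Dirichlet(15/4, 7/5, 7/2, 3/2)
obs 3: x=1 → posterior Dirichlet(15/4, 12/5, 7/2, 3/2)
obs 4: x=2 → posterior Dirichlet(15/4, 12/5, 9/2, 3/2)
obs 5: x=3 → posterior Dirichlet(15/4, 12/5, 9/2, 5/2)
obs 6: x=3 → posterior Dirichlet(15/4, 12/5, 9/2, 7/2)
obs 7: x=0 → posterior Dirichlet(19/4, 12/5, 9/2, 7/2)
obs 8: x=1 → posterior Dirichlet(19/4, 17/5, 9/2, 7/2)
obs 9: x=2 → posterior Dirichlet(19/4, 17/5, 11/2, 7/2)
obs 10: x=3 → posterior Dirichlet(19/4, 17/5, 11/2, 9/2)

alpha_1=19/4, alpha_2=17/5, alpha_3=11/2, alpha_4=9/2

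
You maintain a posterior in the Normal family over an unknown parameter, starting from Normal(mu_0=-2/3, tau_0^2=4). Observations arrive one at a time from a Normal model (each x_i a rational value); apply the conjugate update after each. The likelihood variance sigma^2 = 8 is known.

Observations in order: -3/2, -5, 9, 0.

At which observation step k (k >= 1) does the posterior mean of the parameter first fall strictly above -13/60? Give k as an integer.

obs 1: x=-3/2 → posterior Normal(-17/18, 8/3)
obs 2: x=-5 → posterior Normal(-47/24, 2)
obs 3: x=9 → posterior Normal(7/30, 8/5)
obs 4: x=0 → posterior Normal(7/36, 4/3)

k = 3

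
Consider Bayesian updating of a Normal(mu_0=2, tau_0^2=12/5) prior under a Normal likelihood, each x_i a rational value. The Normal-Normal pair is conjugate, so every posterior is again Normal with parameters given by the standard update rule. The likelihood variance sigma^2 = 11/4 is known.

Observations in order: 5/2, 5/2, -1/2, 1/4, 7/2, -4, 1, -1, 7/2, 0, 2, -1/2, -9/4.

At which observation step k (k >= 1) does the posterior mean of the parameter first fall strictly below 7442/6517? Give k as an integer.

k = 6

obs 1: x=5/2 → posterior Normal(230/103, 132/103)
obs 2: x=5/2 → posterior Normal(350/151, 132/151)
obs 3: x=-1/2 → posterior Normal(326/199, 132/199)
obs 4: x=1/4 → posterior Normal(26/19, 132/247)
obs 5: x=7/2 → posterior Normal(506/295, 132/295)
obs 6: x=-4 → posterior Normal(314/343, 132/343)
obs 7: x=1 → posterior Normal(362/391, 132/391)
obs 8: x=-1 → posterior Normal(314/439, 132/439)
obs 9: x=7/2 → posterior Normal(482/487, 132/487)
obs 10: x=0 → posterior Normal(482/535, 132/535)
obs 11: x=2 → posterior Normal(578/583, 12/53)
obs 12: x=-1/2 → posterior Normal(554/631, 132/631)
obs 13: x=-9/4 → posterior Normal(446/679, 132/679)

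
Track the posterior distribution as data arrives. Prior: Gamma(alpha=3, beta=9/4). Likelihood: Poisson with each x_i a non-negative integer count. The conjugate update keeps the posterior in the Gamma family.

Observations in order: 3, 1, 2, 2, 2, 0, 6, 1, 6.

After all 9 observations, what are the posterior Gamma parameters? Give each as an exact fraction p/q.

obs 1: x=3 → posterior Gamma(6, 13/4)
obs 2: x=1 → posterior Gamma(7, 17/4)
obs 3: x=2 → posterior Gamma(9, 21/4)
obs 4: x=2 → posterior Gamma(11, 25/4)
obs 5: x=2 → posterior Gamma(13, 29/4)
obs 6: x=0 → posterior Gamma(13, 33/4)
obs 7: x=6 → posterior Gamma(19, 37/4)
obs 8: x=1 → posterior Gamma(20, 41/4)
obs 9: x=6 → posterior Gamma(26, 45/4)

alpha=26, beta=45/4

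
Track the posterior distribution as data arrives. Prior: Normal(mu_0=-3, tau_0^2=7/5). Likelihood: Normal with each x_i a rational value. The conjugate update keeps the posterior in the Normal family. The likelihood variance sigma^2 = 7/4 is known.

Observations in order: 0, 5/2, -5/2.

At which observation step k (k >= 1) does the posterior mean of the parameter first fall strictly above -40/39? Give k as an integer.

obs 1: x=0 → posterior Normal(-5/3, 7/9)
obs 2: x=5/2 → posterior Normal(-5/13, 7/13)
obs 3: x=-5/2 → posterior Normal(-15/17, 7/17)

k = 2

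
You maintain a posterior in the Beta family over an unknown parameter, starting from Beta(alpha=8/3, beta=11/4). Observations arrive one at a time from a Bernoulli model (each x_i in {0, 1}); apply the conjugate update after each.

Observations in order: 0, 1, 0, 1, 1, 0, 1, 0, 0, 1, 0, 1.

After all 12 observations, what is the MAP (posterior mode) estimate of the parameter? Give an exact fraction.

92/185

obs 1: x=0 → posterior Beta(8/3, 15/4)
obs 2: x=1 → posterior Beta(11/3, 15/4)
obs 3: x=0 → posterior Beta(11/3, 19/4)
obs 4: x=1 → posterior Beta(14/3, 19/4)
obs 5: x=1 → posterior Beta(17/3, 19/4)
obs 6: x=0 → posterior Beta(17/3, 23/4)
obs 7: x=1 → posterior Beta(20/3, 23/4)
obs 8: x=0 → posterior Beta(20/3, 27/4)
obs 9: x=0 → posterior Beta(20/3, 31/4)
obs 10: x=1 → posterior Beta(23/3, 31/4)
obs 11: x=0 → posterior Beta(23/3, 35/4)
obs 12: x=1 → posterior Beta(26/3, 35/4)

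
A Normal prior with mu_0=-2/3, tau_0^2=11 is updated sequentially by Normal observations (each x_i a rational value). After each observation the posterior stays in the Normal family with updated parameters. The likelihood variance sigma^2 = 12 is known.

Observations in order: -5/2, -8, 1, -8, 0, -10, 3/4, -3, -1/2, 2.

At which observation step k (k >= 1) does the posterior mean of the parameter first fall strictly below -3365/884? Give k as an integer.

obs 1: x=-5/2 → posterior Normal(-71/46, 132/23)
obs 2: x=-8 → posterior Normal(-247/68, 66/17)
obs 3: x=1 → posterior Normal(-5/2, 44/15)
obs 4: x=-8 → posterior Normal(-401/112, 33/14)
obs 5: x=0 → posterior Normal(-401/134, 132/67)
obs 6: x=-10 → posterior Normal(-207/52, 22/13)
obs 7: x=3/4 → posterior Normal(-1209/356, 132/89)
obs 8: x=-3 → posterior Normal(-1341/400, 33/25)
obs 9: x=-1/2 → posterior Normal(-1363/444, 44/37)
obs 10: x=2 → posterior Normal(-1275/488, 66/61)

k = 6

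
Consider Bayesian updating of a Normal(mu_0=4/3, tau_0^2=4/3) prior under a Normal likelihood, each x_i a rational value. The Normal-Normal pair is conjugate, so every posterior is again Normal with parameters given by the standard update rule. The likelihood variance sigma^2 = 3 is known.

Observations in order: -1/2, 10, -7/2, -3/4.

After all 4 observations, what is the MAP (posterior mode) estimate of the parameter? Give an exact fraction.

obs 1: x=-1/2 → posterior Normal(10/13, 12/13)
obs 2: x=10 → posterior Normal(50/17, 12/17)
obs 3: x=-7/2 → posterior Normal(12/7, 4/7)
obs 4: x=-3/4 → posterior Normal(33/25, 12/25)

33/25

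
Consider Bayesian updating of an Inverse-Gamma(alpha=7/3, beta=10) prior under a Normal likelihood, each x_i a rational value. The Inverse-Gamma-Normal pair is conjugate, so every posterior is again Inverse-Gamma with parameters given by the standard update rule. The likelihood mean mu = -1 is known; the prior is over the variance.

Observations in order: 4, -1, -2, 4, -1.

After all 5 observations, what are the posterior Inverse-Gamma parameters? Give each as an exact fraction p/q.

alpha=29/6, beta=71/2

obs 1: x=4 → posterior Inverse-Gamma(17/6, 45/2)
obs 2: x=-1 → posterior Inverse-Gamma(10/3, 45/2)
obs 3: x=-2 → posterior Inverse-Gamma(23/6, 23)
obs 4: x=4 → posterior Inverse-Gamma(13/3, 71/2)
obs 5: x=-1 → posterior Inverse-Gamma(29/6, 71/2)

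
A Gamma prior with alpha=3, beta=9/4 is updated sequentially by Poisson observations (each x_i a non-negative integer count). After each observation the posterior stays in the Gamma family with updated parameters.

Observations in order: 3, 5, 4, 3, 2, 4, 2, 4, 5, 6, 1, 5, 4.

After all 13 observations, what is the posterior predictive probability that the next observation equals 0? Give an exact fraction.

11267344822716009203627019114226595398434472872895976119991402836798728878088830854022793061/287462493752273041201965302332304935945302080596090796954289459108622395433485507965087890625

obs 1: x=3 → posterior Gamma(6, 13/4)
obs 2: x=5 → posterior Gamma(11, 17/4)
obs 3: x=4 → posterior Gamma(15, 21/4)
obs 4: x=3 → posterior Gamma(18, 25/4)
obs 5: x=2 → posterior Gamma(20, 29/4)
obs 6: x=4 → posterior Gamma(24, 33/4)
obs 7: x=2 → posterior Gamma(26, 37/4)
obs 8: x=4 → posterior Gamma(30, 41/4)
obs 9: x=5 → posterior Gamma(35, 45/4)
obs 10: x=6 → posterior Gamma(41, 49/4)
obs 11: x=1 → posterior Gamma(42, 53/4)
obs 12: x=5 → posterior Gamma(47, 57/4)
obs 13: x=4 → posterior Gamma(51, 61/4)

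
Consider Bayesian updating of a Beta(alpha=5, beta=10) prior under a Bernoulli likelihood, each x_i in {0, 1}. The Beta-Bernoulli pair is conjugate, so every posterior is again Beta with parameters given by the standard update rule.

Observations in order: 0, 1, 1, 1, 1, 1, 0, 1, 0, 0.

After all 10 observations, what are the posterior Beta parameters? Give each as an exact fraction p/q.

obs 1: x=0 → posterior Beta(5, 11)
obs 2: x=1 → posterior Beta(6, 11)
obs 3: x=1 → posterior Beta(7, 11)
obs 4: x=1 → posterior Beta(8, 11)
obs 5: x=1 → posterior Beta(9, 11)
obs 6: x=1 → posterior Beta(10, 11)
obs 7: x=0 → posterior Beta(10, 12)
obs 8: x=1 → posterior Beta(11, 12)
obs 9: x=0 → posterior Beta(11, 13)
obs 10: x=0 → posterior Beta(11, 14)

alpha=11, beta=14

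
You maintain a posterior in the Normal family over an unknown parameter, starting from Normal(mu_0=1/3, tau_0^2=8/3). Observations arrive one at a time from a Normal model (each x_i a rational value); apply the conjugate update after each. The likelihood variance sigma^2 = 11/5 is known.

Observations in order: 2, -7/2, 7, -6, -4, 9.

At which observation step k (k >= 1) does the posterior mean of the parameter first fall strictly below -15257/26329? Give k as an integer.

obs 1: x=2 → posterior Normal(91/73, 88/73)
obs 2: x=-7/2 → posterior Normal(-49/113, 88/113)
obs 3: x=7 → posterior Normal(77/51, 88/153)
obs 4: x=-6 → posterior Normal(-9/193, 88/193)
obs 5: x=-4 → posterior Normal(-169/233, 88/233)
obs 6: x=9 → posterior Normal(191/273, 88/273)

k = 5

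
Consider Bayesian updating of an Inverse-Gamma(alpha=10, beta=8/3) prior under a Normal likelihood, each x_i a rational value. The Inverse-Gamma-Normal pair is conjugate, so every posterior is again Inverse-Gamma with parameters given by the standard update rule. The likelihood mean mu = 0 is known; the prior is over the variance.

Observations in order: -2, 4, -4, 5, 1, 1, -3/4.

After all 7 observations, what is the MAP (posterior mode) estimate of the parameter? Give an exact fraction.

3307/1392

obs 1: x=-2 → posterior Inverse-Gamma(21/2, 14/3)
obs 2: x=4 → posterior Inverse-Gamma(11, 38/3)
obs 3: x=-4 → posterior Inverse-Gamma(23/2, 62/3)
obs 4: x=5 → posterior Inverse-Gamma(12, 199/6)
obs 5: x=1 → posterior Inverse-Gamma(25/2, 101/3)
obs 6: x=1 → posterior Inverse-Gamma(13, 205/6)
obs 7: x=-3/4 → posterior Inverse-Gamma(27/2, 3307/96)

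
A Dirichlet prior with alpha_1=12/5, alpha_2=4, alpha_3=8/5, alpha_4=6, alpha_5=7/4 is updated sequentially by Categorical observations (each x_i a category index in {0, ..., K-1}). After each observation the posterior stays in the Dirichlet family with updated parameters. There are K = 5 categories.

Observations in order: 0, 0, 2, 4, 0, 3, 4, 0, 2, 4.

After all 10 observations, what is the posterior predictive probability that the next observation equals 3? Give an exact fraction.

28/103

obs 1: x=0 → posterior Dirichlet(17/5, 4, 8/5, 6, 7/4)
obs 2: x=0 → posterior Dirichlet(22/5, 4, 8/5, 6, 7/4)
obs 3: x=2 → posterior Dirichlet(22/5, 4, 13/5, 6, 7/4)
obs 4: x=4 → posterior Dirichlet(22/5, 4, 13/5, 6, 11/4)
obs 5: x=0 → posterior Dirichlet(27/5, 4, 13/5, 6, 11/4)
obs 6: x=3 → posterior Dirichlet(27/5, 4, 13/5, 7, 11/4)
obs 7: x=4 → posterior Dirichlet(27/5, 4, 13/5, 7, 15/4)
obs 8: x=0 → posterior Dirichlet(32/5, 4, 13/5, 7, 15/4)
obs 9: x=2 → posterior Dirichlet(32/5, 4, 18/5, 7, 15/4)
obs 10: x=4 → posterior Dirichlet(32/5, 4, 18/5, 7, 19/4)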